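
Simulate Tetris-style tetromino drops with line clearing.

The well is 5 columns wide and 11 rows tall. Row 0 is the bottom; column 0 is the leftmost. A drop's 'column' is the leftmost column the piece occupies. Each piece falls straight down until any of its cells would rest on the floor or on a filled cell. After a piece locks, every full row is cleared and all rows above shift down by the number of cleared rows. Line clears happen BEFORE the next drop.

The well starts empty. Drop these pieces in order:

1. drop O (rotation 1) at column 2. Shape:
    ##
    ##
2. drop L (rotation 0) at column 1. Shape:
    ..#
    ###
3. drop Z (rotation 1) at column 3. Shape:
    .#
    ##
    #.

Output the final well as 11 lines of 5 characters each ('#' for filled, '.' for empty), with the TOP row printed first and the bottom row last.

Drop 1: O rot1 at col 2 lands with bottom-row=0; cleared 0 line(s) (total 0); column heights now [0 0 2 2 0], max=2
Drop 2: L rot0 at col 1 lands with bottom-row=2; cleared 0 line(s) (total 0); column heights now [0 3 3 4 0], max=4
Drop 3: Z rot1 at col 3 lands with bottom-row=4; cleared 0 line(s) (total 0); column heights now [0 3 3 6 7], max=7

Answer: .....
.....
.....
.....
....#
...##
...#.
...#.
.###.
..##.
..##.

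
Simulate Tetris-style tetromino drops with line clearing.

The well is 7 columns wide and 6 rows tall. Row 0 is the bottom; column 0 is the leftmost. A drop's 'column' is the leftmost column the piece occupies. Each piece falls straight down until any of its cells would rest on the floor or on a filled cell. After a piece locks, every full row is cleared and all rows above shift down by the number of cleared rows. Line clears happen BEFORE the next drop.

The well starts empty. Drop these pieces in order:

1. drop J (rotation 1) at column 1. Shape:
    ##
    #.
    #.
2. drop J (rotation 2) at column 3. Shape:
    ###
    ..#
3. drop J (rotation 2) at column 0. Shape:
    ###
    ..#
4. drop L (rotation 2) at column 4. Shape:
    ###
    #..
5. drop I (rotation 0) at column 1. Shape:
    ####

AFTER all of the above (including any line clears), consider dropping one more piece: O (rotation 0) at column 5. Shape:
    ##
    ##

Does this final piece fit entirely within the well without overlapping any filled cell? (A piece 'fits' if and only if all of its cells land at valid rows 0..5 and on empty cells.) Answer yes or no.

Answer: yes

Derivation:
Drop 1: J rot1 at col 1 lands with bottom-row=0; cleared 0 line(s) (total 0); column heights now [0 3 3 0 0 0 0], max=3
Drop 2: J rot2 at col 3 lands with bottom-row=0; cleared 0 line(s) (total 0); column heights now [0 3 3 2 2 2 0], max=3
Drop 3: J rot2 at col 0 lands with bottom-row=3; cleared 0 line(s) (total 0); column heights now [5 5 5 2 2 2 0], max=5
Drop 4: L rot2 at col 4 lands with bottom-row=2; cleared 0 line(s) (total 0); column heights now [5 5 5 2 4 4 4], max=5
Drop 5: I rot0 at col 1 lands with bottom-row=5; cleared 0 line(s) (total 0); column heights now [5 6 6 6 6 4 4], max=6
Test piece O rot0 at col 5 (width 2): heights before test = [5 6 6 6 6 4 4]; fits = True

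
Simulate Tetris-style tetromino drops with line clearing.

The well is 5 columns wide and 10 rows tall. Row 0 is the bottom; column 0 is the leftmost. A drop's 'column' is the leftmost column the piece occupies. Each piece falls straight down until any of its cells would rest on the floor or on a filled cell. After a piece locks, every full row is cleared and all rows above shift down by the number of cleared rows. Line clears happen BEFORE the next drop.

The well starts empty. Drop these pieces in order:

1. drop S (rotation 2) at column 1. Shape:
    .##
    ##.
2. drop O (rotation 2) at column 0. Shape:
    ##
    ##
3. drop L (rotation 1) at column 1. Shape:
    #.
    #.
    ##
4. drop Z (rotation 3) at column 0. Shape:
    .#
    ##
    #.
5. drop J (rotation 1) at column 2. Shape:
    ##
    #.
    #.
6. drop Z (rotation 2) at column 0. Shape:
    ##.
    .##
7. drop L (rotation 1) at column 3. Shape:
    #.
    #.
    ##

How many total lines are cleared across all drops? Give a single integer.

Answer: 0

Derivation:
Drop 1: S rot2 at col 1 lands with bottom-row=0; cleared 0 line(s) (total 0); column heights now [0 1 2 2 0], max=2
Drop 2: O rot2 at col 0 lands with bottom-row=1; cleared 0 line(s) (total 0); column heights now [3 3 2 2 0], max=3
Drop 3: L rot1 at col 1 lands with bottom-row=3; cleared 0 line(s) (total 0); column heights now [3 6 4 2 0], max=6
Drop 4: Z rot3 at col 0 lands with bottom-row=5; cleared 0 line(s) (total 0); column heights now [7 8 4 2 0], max=8
Drop 5: J rot1 at col 2 lands with bottom-row=4; cleared 0 line(s) (total 0); column heights now [7 8 7 7 0], max=8
Drop 6: Z rot2 at col 0 lands with bottom-row=8; cleared 0 line(s) (total 0); column heights now [10 10 9 7 0], max=10
Drop 7: L rot1 at col 3 lands with bottom-row=7; cleared 0 line(s) (total 0); column heights now [10 10 9 10 8], max=10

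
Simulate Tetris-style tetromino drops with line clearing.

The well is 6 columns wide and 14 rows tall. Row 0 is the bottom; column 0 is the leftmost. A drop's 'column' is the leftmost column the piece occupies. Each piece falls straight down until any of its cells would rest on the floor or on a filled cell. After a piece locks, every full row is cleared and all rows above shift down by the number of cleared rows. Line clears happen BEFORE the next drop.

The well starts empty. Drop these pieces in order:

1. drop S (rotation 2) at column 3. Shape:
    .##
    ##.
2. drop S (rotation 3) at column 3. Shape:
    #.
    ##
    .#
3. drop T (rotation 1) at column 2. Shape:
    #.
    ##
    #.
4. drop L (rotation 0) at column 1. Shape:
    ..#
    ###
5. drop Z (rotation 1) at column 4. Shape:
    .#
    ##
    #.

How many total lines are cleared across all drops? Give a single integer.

Drop 1: S rot2 at col 3 lands with bottom-row=0; cleared 0 line(s) (total 0); column heights now [0 0 0 1 2 2], max=2
Drop 2: S rot3 at col 3 lands with bottom-row=2; cleared 0 line(s) (total 0); column heights now [0 0 0 5 4 2], max=5
Drop 3: T rot1 at col 2 lands with bottom-row=4; cleared 0 line(s) (total 0); column heights now [0 0 7 6 4 2], max=7
Drop 4: L rot0 at col 1 lands with bottom-row=7; cleared 0 line(s) (total 0); column heights now [0 8 8 9 4 2], max=9
Drop 5: Z rot1 at col 4 lands with bottom-row=4; cleared 0 line(s) (total 0); column heights now [0 8 8 9 6 7], max=9

Answer: 0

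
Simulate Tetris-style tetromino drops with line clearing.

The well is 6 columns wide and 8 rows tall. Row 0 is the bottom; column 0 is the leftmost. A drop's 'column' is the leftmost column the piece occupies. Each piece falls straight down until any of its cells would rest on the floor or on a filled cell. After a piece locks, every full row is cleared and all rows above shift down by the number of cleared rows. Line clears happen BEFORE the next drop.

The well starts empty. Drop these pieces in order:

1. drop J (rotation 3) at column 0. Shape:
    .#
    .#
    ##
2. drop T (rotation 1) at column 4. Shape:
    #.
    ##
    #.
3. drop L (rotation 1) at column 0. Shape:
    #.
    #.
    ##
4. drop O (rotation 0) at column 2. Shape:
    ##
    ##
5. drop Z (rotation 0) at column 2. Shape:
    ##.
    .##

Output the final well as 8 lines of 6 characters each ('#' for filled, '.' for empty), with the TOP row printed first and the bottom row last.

Answer: ......
......
#.....
#.##..
##.##.
.#..#.
.#####
#####.

Derivation:
Drop 1: J rot3 at col 0 lands with bottom-row=0; cleared 0 line(s) (total 0); column heights now [1 3 0 0 0 0], max=3
Drop 2: T rot1 at col 4 lands with bottom-row=0; cleared 0 line(s) (total 0); column heights now [1 3 0 0 3 2], max=3
Drop 3: L rot1 at col 0 lands with bottom-row=3; cleared 0 line(s) (total 0); column heights now [6 4 0 0 3 2], max=6
Drop 4: O rot0 at col 2 lands with bottom-row=0; cleared 0 line(s) (total 0); column heights now [6 4 2 2 3 2], max=6
Drop 5: Z rot0 at col 2 lands with bottom-row=3; cleared 0 line(s) (total 0); column heights now [6 4 5 5 4 2], max=6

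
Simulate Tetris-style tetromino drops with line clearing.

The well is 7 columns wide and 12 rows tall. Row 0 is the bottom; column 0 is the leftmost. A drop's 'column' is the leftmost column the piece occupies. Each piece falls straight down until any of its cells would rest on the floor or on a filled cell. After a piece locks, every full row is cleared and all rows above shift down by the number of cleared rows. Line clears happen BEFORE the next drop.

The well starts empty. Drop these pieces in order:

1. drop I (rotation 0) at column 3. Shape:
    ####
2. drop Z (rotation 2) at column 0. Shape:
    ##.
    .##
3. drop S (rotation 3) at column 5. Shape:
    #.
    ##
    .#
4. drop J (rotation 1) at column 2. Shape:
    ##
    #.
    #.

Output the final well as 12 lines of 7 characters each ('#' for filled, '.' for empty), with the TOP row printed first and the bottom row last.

Answer: .......
.......
.......
.......
.......
.......
.......
.......
..##.#.
..#..##
###...#
.######

Derivation:
Drop 1: I rot0 at col 3 lands with bottom-row=0; cleared 0 line(s) (total 0); column heights now [0 0 0 1 1 1 1], max=1
Drop 2: Z rot2 at col 0 lands with bottom-row=0; cleared 0 line(s) (total 0); column heights now [2 2 1 1 1 1 1], max=2
Drop 3: S rot3 at col 5 lands with bottom-row=1; cleared 0 line(s) (total 0); column heights now [2 2 1 1 1 4 3], max=4
Drop 4: J rot1 at col 2 lands with bottom-row=1; cleared 0 line(s) (total 0); column heights now [2 2 4 4 1 4 3], max=4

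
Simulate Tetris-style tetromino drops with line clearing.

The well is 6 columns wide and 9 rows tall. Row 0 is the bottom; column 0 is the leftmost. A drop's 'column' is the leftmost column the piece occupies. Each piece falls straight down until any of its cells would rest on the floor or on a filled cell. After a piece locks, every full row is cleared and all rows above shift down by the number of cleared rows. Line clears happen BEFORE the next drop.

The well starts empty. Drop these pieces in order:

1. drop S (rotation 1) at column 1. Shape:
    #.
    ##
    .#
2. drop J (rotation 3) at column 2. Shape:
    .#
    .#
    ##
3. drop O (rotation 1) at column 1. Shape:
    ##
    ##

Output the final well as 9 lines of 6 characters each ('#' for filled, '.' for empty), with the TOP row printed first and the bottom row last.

Answer: ......
......
......
......
.###..
.###..
.###..
.##...
..#...

Derivation:
Drop 1: S rot1 at col 1 lands with bottom-row=0; cleared 0 line(s) (total 0); column heights now [0 3 2 0 0 0], max=3
Drop 2: J rot3 at col 2 lands with bottom-row=2; cleared 0 line(s) (total 0); column heights now [0 3 3 5 0 0], max=5
Drop 3: O rot1 at col 1 lands with bottom-row=3; cleared 0 line(s) (total 0); column heights now [0 5 5 5 0 0], max=5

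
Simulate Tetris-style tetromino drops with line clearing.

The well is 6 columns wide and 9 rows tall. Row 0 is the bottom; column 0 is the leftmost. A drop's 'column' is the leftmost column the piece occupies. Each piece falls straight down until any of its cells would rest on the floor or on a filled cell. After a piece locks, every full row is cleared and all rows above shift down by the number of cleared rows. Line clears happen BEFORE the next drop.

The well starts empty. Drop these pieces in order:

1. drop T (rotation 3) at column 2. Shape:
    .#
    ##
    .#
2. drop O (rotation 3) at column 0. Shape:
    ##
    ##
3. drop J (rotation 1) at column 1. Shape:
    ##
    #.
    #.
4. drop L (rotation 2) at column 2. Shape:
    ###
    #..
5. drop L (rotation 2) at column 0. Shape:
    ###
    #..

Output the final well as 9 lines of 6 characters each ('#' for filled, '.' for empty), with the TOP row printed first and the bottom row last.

Answer: ......
###...
#.###.
..#...
.##...
.#....
.#.#..
####..
##.#..

Derivation:
Drop 1: T rot3 at col 2 lands with bottom-row=0; cleared 0 line(s) (total 0); column heights now [0 0 2 3 0 0], max=3
Drop 2: O rot3 at col 0 lands with bottom-row=0; cleared 0 line(s) (total 0); column heights now [2 2 2 3 0 0], max=3
Drop 3: J rot1 at col 1 lands with bottom-row=2; cleared 0 line(s) (total 0); column heights now [2 5 5 3 0 0], max=5
Drop 4: L rot2 at col 2 lands with bottom-row=5; cleared 0 line(s) (total 0); column heights now [2 5 7 7 7 0], max=7
Drop 5: L rot2 at col 0 lands with bottom-row=6; cleared 0 line(s) (total 0); column heights now [8 8 8 7 7 0], max=8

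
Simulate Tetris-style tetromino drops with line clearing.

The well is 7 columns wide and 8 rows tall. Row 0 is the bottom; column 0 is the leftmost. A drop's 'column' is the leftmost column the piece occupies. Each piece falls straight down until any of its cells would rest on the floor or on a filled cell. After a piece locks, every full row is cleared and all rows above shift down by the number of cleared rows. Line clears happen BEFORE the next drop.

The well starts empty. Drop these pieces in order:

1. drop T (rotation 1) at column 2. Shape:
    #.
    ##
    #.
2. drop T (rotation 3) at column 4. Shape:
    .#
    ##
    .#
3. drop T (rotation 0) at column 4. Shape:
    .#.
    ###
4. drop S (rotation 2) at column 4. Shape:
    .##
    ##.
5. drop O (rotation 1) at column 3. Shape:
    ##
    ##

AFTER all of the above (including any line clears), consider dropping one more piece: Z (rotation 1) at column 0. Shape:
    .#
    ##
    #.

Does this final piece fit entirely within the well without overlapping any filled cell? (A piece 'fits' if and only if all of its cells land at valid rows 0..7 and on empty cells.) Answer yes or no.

Answer: yes

Derivation:
Drop 1: T rot1 at col 2 lands with bottom-row=0; cleared 0 line(s) (total 0); column heights now [0 0 3 2 0 0 0], max=3
Drop 2: T rot3 at col 4 lands with bottom-row=0; cleared 0 line(s) (total 0); column heights now [0 0 3 2 2 3 0], max=3
Drop 3: T rot0 at col 4 lands with bottom-row=3; cleared 0 line(s) (total 0); column heights now [0 0 3 2 4 5 4], max=5
Drop 4: S rot2 at col 4 lands with bottom-row=5; cleared 0 line(s) (total 0); column heights now [0 0 3 2 6 7 7], max=7
Drop 5: O rot1 at col 3 lands with bottom-row=6; cleared 0 line(s) (total 0); column heights now [0 0 3 8 8 7 7], max=8
Test piece Z rot1 at col 0 (width 2): heights before test = [0 0 3 8 8 7 7]; fits = True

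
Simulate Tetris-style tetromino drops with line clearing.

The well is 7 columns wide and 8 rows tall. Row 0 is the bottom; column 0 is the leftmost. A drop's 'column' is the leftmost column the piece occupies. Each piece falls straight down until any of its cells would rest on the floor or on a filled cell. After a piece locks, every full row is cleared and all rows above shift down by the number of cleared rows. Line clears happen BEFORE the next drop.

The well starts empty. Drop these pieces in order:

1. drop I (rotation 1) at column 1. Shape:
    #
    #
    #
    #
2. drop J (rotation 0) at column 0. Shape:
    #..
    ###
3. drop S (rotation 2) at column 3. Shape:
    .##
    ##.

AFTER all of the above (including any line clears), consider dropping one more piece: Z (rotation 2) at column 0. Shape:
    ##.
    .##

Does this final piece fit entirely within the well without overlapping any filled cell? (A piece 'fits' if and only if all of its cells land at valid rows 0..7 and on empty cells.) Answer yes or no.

Answer: yes

Derivation:
Drop 1: I rot1 at col 1 lands with bottom-row=0; cleared 0 line(s) (total 0); column heights now [0 4 0 0 0 0 0], max=4
Drop 2: J rot0 at col 0 lands with bottom-row=4; cleared 0 line(s) (total 0); column heights now [6 5 5 0 0 0 0], max=6
Drop 3: S rot2 at col 3 lands with bottom-row=0; cleared 0 line(s) (total 0); column heights now [6 5 5 1 2 2 0], max=6
Test piece Z rot2 at col 0 (width 3): heights before test = [6 5 5 1 2 2 0]; fits = True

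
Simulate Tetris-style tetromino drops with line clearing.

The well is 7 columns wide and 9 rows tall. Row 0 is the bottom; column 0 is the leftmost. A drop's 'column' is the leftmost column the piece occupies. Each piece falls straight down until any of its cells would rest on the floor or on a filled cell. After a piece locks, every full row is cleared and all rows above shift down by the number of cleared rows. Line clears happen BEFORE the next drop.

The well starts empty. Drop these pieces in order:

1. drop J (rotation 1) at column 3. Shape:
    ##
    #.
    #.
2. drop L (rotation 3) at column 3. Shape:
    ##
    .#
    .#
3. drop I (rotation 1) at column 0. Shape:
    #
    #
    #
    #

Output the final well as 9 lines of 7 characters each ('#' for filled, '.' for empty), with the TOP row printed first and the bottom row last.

Drop 1: J rot1 at col 3 lands with bottom-row=0; cleared 0 line(s) (total 0); column heights now [0 0 0 3 3 0 0], max=3
Drop 2: L rot3 at col 3 lands with bottom-row=3; cleared 0 line(s) (total 0); column heights now [0 0 0 6 6 0 0], max=6
Drop 3: I rot1 at col 0 lands with bottom-row=0; cleared 0 line(s) (total 0); column heights now [4 0 0 6 6 0 0], max=6

Answer: .......
.......
.......
...##..
....#..
#...#..
#..##..
#..#...
#..#...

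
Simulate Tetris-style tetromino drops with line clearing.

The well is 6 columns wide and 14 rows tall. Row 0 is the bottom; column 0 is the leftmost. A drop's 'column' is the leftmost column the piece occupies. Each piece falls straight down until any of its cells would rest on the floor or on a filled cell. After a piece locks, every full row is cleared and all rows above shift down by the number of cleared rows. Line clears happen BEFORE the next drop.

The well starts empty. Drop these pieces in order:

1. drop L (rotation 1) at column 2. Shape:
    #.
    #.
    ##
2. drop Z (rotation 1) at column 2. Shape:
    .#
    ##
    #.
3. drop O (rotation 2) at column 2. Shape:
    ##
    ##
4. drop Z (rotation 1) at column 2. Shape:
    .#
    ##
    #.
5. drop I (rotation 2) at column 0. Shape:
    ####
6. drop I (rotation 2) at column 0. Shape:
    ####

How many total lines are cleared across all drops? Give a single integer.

Drop 1: L rot1 at col 2 lands with bottom-row=0; cleared 0 line(s) (total 0); column heights now [0 0 3 1 0 0], max=3
Drop 2: Z rot1 at col 2 lands with bottom-row=3; cleared 0 line(s) (total 0); column heights now [0 0 5 6 0 0], max=6
Drop 3: O rot2 at col 2 lands with bottom-row=6; cleared 0 line(s) (total 0); column heights now [0 0 8 8 0 0], max=8
Drop 4: Z rot1 at col 2 lands with bottom-row=8; cleared 0 line(s) (total 0); column heights now [0 0 10 11 0 0], max=11
Drop 5: I rot2 at col 0 lands with bottom-row=11; cleared 0 line(s) (total 0); column heights now [12 12 12 12 0 0], max=12
Drop 6: I rot2 at col 0 lands with bottom-row=12; cleared 0 line(s) (total 0); column heights now [13 13 13 13 0 0], max=13

Answer: 0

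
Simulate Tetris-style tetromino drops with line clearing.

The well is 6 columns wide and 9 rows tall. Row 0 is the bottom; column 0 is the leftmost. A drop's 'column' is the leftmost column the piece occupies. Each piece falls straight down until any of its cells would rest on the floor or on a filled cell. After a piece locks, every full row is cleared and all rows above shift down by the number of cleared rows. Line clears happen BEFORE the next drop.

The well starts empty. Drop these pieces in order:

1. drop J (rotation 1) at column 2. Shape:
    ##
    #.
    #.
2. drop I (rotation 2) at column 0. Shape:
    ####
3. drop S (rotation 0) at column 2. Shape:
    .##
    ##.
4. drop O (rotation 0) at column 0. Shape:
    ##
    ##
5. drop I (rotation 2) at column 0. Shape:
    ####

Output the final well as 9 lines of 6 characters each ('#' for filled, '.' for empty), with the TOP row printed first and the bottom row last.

Answer: ......
......
####..
##.##.
####..
####..
..##..
..#...
..#...

Derivation:
Drop 1: J rot1 at col 2 lands with bottom-row=0; cleared 0 line(s) (total 0); column heights now [0 0 3 3 0 0], max=3
Drop 2: I rot2 at col 0 lands with bottom-row=3; cleared 0 line(s) (total 0); column heights now [4 4 4 4 0 0], max=4
Drop 3: S rot0 at col 2 lands with bottom-row=4; cleared 0 line(s) (total 0); column heights now [4 4 5 6 6 0], max=6
Drop 4: O rot0 at col 0 lands with bottom-row=4; cleared 0 line(s) (total 0); column heights now [6 6 5 6 6 0], max=6
Drop 5: I rot2 at col 0 lands with bottom-row=6; cleared 0 line(s) (total 0); column heights now [7 7 7 7 6 0], max=7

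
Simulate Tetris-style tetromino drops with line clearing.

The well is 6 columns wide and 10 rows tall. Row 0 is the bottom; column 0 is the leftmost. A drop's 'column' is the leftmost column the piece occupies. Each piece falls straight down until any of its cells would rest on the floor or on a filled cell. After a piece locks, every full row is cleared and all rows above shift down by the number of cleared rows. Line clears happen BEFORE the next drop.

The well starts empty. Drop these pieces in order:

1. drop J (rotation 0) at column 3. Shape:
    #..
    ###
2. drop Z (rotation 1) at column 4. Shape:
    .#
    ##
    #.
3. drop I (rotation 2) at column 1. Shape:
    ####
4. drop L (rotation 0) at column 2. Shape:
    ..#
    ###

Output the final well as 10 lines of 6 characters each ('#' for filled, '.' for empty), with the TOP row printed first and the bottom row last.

Answer: ......
......
......
......
....#.
..###.
.#####
....##
...##.
...###

Derivation:
Drop 1: J rot0 at col 3 lands with bottom-row=0; cleared 0 line(s) (total 0); column heights now [0 0 0 2 1 1], max=2
Drop 2: Z rot1 at col 4 lands with bottom-row=1; cleared 0 line(s) (total 0); column heights now [0 0 0 2 3 4], max=4
Drop 3: I rot2 at col 1 lands with bottom-row=3; cleared 0 line(s) (total 0); column heights now [0 4 4 4 4 4], max=4
Drop 4: L rot0 at col 2 lands with bottom-row=4; cleared 0 line(s) (total 0); column heights now [0 4 5 5 6 4], max=6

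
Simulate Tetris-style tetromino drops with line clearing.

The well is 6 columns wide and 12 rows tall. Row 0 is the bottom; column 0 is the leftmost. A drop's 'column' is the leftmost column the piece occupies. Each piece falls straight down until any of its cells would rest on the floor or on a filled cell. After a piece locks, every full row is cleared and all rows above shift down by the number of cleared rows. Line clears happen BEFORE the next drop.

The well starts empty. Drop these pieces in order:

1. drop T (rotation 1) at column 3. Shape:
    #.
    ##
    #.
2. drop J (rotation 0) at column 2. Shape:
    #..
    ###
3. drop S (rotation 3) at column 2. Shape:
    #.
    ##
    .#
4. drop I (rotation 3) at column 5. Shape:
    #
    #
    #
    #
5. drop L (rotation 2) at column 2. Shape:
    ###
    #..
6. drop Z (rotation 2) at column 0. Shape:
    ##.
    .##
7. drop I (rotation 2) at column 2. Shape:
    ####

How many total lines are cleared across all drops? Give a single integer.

Answer: 1

Derivation:
Drop 1: T rot1 at col 3 lands with bottom-row=0; cleared 0 line(s) (total 0); column heights now [0 0 0 3 2 0], max=3
Drop 2: J rot0 at col 2 lands with bottom-row=3; cleared 0 line(s) (total 0); column heights now [0 0 5 4 4 0], max=5
Drop 3: S rot3 at col 2 lands with bottom-row=4; cleared 0 line(s) (total 0); column heights now [0 0 7 6 4 0], max=7
Drop 4: I rot3 at col 5 lands with bottom-row=0; cleared 0 line(s) (total 0); column heights now [0 0 7 6 4 4], max=7
Drop 5: L rot2 at col 2 lands with bottom-row=7; cleared 0 line(s) (total 0); column heights now [0 0 9 9 9 4], max=9
Drop 6: Z rot2 at col 0 lands with bottom-row=9; cleared 0 line(s) (total 0); column heights now [11 11 10 9 9 4], max=11
Drop 7: I rot2 at col 2 lands with bottom-row=10; cleared 1 line(s) (total 1); column heights now [0 10 10 9 9 4], max=10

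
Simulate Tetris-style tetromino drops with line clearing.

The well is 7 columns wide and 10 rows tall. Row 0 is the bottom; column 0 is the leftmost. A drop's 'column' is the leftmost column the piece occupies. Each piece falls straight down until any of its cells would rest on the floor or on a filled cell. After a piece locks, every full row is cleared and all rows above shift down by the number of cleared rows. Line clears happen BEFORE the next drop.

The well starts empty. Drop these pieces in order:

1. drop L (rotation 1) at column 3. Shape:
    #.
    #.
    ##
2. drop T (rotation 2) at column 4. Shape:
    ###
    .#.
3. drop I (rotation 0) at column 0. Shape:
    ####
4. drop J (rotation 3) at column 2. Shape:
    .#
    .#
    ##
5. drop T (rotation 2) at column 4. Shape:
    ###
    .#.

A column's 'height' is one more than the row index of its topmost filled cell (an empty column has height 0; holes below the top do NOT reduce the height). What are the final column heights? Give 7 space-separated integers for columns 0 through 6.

Drop 1: L rot1 at col 3 lands with bottom-row=0; cleared 0 line(s) (total 0); column heights now [0 0 0 3 1 0 0], max=3
Drop 2: T rot2 at col 4 lands with bottom-row=0; cleared 0 line(s) (total 0); column heights now [0 0 0 3 2 2 2], max=3
Drop 3: I rot0 at col 0 lands with bottom-row=3; cleared 0 line(s) (total 0); column heights now [4 4 4 4 2 2 2], max=4
Drop 4: J rot3 at col 2 lands with bottom-row=4; cleared 0 line(s) (total 0); column heights now [4 4 5 7 2 2 2], max=7
Drop 5: T rot2 at col 4 lands with bottom-row=2; cleared 1 line(s) (total 1); column heights now [0 0 4 6 2 3 2], max=6

Answer: 0 0 4 6 2 3 2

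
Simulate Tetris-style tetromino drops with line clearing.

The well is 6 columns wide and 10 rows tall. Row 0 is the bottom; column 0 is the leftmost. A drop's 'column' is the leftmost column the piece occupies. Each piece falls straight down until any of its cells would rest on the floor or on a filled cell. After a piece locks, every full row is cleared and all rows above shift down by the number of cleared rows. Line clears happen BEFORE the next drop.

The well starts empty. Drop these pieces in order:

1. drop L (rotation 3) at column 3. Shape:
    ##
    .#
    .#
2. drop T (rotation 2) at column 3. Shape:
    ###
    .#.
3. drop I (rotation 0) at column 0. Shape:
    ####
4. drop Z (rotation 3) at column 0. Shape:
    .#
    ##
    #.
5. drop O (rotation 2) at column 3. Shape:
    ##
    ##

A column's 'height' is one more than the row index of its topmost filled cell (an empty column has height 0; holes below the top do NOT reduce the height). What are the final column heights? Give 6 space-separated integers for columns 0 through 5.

Drop 1: L rot3 at col 3 lands with bottom-row=0; cleared 0 line(s) (total 0); column heights now [0 0 0 3 3 0], max=3
Drop 2: T rot2 at col 3 lands with bottom-row=3; cleared 0 line(s) (total 0); column heights now [0 0 0 5 5 5], max=5
Drop 3: I rot0 at col 0 lands with bottom-row=5; cleared 0 line(s) (total 0); column heights now [6 6 6 6 5 5], max=6
Drop 4: Z rot3 at col 0 lands with bottom-row=6; cleared 0 line(s) (total 0); column heights now [8 9 6 6 5 5], max=9
Drop 5: O rot2 at col 3 lands with bottom-row=6; cleared 0 line(s) (total 0); column heights now [8 9 6 8 8 5], max=9

Answer: 8 9 6 8 8 5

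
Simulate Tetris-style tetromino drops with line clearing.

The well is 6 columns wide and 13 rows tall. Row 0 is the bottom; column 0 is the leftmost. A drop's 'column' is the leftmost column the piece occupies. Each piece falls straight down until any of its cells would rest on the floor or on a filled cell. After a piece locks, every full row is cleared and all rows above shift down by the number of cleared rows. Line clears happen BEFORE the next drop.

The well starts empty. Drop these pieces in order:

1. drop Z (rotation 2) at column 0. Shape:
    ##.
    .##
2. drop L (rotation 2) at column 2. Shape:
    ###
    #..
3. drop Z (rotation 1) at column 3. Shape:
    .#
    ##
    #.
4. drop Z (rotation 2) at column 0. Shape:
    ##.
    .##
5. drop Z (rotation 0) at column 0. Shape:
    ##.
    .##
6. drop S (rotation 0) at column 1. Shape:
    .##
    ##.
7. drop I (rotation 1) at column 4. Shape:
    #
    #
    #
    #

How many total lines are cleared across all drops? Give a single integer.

Drop 1: Z rot2 at col 0 lands with bottom-row=0; cleared 0 line(s) (total 0); column heights now [2 2 1 0 0 0], max=2
Drop 2: L rot2 at col 2 lands with bottom-row=1; cleared 0 line(s) (total 0); column heights now [2 2 3 3 3 0], max=3
Drop 3: Z rot1 at col 3 lands with bottom-row=3; cleared 0 line(s) (total 0); column heights now [2 2 3 5 6 0], max=6
Drop 4: Z rot2 at col 0 lands with bottom-row=3; cleared 0 line(s) (total 0); column heights now [5 5 4 5 6 0], max=6
Drop 5: Z rot0 at col 0 lands with bottom-row=5; cleared 0 line(s) (total 0); column heights now [7 7 6 5 6 0], max=7
Drop 6: S rot0 at col 1 lands with bottom-row=7; cleared 0 line(s) (total 0); column heights now [7 8 9 9 6 0], max=9
Drop 7: I rot1 at col 4 lands with bottom-row=6; cleared 0 line(s) (total 0); column heights now [7 8 9 9 10 0], max=10

Answer: 0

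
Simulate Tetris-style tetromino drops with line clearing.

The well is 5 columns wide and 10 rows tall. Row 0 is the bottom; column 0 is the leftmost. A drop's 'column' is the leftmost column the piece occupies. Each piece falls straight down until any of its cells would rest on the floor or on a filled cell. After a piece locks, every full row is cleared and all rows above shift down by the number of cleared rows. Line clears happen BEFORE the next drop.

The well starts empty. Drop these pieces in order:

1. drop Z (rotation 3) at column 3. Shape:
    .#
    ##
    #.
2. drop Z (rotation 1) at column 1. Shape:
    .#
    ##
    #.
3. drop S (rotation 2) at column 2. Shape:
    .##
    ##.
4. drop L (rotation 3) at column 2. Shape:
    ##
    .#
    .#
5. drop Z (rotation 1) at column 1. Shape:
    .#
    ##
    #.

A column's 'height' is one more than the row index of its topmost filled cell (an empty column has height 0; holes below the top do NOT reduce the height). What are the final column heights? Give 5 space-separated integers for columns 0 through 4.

Drop 1: Z rot3 at col 3 lands with bottom-row=0; cleared 0 line(s) (total 0); column heights now [0 0 0 2 3], max=3
Drop 2: Z rot1 at col 1 lands with bottom-row=0; cleared 0 line(s) (total 0); column heights now [0 2 3 2 3], max=3
Drop 3: S rot2 at col 2 lands with bottom-row=3; cleared 0 line(s) (total 0); column heights now [0 2 4 5 5], max=5
Drop 4: L rot3 at col 2 lands with bottom-row=5; cleared 0 line(s) (total 0); column heights now [0 2 8 8 5], max=8
Drop 5: Z rot1 at col 1 lands with bottom-row=7; cleared 0 line(s) (total 0); column heights now [0 9 10 8 5], max=10

Answer: 0 9 10 8 5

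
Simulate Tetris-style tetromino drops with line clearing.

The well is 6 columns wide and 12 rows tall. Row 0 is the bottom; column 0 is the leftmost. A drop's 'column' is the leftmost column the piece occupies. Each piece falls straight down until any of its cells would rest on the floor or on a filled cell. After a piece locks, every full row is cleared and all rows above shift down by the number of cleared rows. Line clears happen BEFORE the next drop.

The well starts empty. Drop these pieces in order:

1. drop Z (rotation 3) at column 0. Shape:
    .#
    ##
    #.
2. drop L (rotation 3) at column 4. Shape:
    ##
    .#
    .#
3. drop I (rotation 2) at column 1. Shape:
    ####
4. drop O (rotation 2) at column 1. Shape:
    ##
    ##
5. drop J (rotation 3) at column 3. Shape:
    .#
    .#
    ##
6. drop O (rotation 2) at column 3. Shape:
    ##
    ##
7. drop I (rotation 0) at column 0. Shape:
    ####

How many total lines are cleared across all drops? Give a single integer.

Answer: 0

Derivation:
Drop 1: Z rot3 at col 0 lands with bottom-row=0; cleared 0 line(s) (total 0); column heights now [2 3 0 0 0 0], max=3
Drop 2: L rot3 at col 4 lands with bottom-row=0; cleared 0 line(s) (total 0); column heights now [2 3 0 0 3 3], max=3
Drop 3: I rot2 at col 1 lands with bottom-row=3; cleared 0 line(s) (total 0); column heights now [2 4 4 4 4 3], max=4
Drop 4: O rot2 at col 1 lands with bottom-row=4; cleared 0 line(s) (total 0); column heights now [2 6 6 4 4 3], max=6
Drop 5: J rot3 at col 3 lands with bottom-row=4; cleared 0 line(s) (total 0); column heights now [2 6 6 5 7 3], max=7
Drop 6: O rot2 at col 3 lands with bottom-row=7; cleared 0 line(s) (total 0); column heights now [2 6 6 9 9 3], max=9
Drop 7: I rot0 at col 0 lands with bottom-row=9; cleared 0 line(s) (total 0); column heights now [10 10 10 10 9 3], max=10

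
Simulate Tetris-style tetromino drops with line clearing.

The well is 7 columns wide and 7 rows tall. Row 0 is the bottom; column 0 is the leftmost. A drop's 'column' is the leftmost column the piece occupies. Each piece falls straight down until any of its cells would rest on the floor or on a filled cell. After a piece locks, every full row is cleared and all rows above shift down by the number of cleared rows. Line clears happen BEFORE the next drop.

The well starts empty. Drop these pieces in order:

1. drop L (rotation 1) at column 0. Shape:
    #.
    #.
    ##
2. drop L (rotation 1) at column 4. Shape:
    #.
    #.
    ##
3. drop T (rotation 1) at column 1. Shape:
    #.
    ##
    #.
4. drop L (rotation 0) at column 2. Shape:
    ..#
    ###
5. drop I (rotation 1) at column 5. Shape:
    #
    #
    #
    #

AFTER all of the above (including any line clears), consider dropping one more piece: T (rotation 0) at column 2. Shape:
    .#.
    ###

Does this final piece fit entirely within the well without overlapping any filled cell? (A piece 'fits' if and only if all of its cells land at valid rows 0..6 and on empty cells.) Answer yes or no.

Drop 1: L rot1 at col 0 lands with bottom-row=0; cleared 0 line(s) (total 0); column heights now [3 1 0 0 0 0 0], max=3
Drop 2: L rot1 at col 4 lands with bottom-row=0; cleared 0 line(s) (total 0); column heights now [3 1 0 0 3 1 0], max=3
Drop 3: T rot1 at col 1 lands with bottom-row=1; cleared 0 line(s) (total 0); column heights now [3 4 3 0 3 1 0], max=4
Drop 4: L rot0 at col 2 lands with bottom-row=3; cleared 0 line(s) (total 0); column heights now [3 4 4 4 5 1 0], max=5
Drop 5: I rot1 at col 5 lands with bottom-row=1; cleared 0 line(s) (total 0); column heights now [3 4 4 4 5 5 0], max=5
Test piece T rot0 at col 2 (width 3): heights before test = [3 4 4 4 5 5 0]; fits = True

Answer: yes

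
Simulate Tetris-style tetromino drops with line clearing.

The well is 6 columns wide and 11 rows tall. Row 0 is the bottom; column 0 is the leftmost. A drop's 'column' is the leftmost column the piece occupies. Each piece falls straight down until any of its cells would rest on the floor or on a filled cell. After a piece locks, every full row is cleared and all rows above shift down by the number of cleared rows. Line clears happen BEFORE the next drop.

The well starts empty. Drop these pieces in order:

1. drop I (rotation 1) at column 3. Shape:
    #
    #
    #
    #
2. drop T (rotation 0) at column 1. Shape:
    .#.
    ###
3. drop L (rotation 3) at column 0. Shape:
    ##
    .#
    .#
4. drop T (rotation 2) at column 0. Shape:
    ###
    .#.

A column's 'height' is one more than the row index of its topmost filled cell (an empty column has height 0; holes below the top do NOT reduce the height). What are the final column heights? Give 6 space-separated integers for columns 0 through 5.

Drop 1: I rot1 at col 3 lands with bottom-row=0; cleared 0 line(s) (total 0); column heights now [0 0 0 4 0 0], max=4
Drop 2: T rot0 at col 1 lands with bottom-row=4; cleared 0 line(s) (total 0); column heights now [0 5 6 5 0 0], max=6
Drop 3: L rot3 at col 0 lands with bottom-row=5; cleared 0 line(s) (total 0); column heights now [8 8 6 5 0 0], max=8
Drop 4: T rot2 at col 0 lands with bottom-row=8; cleared 0 line(s) (total 0); column heights now [10 10 10 5 0 0], max=10

Answer: 10 10 10 5 0 0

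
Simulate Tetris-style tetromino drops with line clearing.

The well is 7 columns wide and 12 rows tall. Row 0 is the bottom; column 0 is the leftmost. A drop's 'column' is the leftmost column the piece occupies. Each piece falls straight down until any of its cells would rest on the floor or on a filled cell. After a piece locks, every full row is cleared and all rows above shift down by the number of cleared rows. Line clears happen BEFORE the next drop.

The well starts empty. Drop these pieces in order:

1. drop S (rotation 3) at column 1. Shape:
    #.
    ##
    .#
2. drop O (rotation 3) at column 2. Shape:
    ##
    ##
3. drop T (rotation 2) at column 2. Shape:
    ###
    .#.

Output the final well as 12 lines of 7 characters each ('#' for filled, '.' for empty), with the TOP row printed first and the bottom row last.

Answer: .......
.......
.......
.......
.......
.......
..###..
...#...
..##...
.###...
.##....
..#....

Derivation:
Drop 1: S rot3 at col 1 lands with bottom-row=0; cleared 0 line(s) (total 0); column heights now [0 3 2 0 0 0 0], max=3
Drop 2: O rot3 at col 2 lands with bottom-row=2; cleared 0 line(s) (total 0); column heights now [0 3 4 4 0 0 0], max=4
Drop 3: T rot2 at col 2 lands with bottom-row=4; cleared 0 line(s) (total 0); column heights now [0 3 6 6 6 0 0], max=6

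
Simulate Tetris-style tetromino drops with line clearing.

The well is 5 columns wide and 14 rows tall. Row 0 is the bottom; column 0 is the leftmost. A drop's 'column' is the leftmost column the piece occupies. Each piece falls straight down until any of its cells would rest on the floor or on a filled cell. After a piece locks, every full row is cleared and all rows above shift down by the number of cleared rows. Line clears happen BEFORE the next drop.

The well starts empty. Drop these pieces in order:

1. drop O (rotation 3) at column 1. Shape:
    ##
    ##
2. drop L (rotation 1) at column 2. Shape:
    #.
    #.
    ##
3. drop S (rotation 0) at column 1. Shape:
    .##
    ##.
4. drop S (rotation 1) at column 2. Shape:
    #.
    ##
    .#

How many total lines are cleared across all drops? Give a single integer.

Answer: 0

Derivation:
Drop 1: O rot3 at col 1 lands with bottom-row=0; cleared 0 line(s) (total 0); column heights now [0 2 2 0 0], max=2
Drop 2: L rot1 at col 2 lands with bottom-row=2; cleared 0 line(s) (total 0); column heights now [0 2 5 3 0], max=5
Drop 3: S rot0 at col 1 lands with bottom-row=5; cleared 0 line(s) (total 0); column heights now [0 6 7 7 0], max=7
Drop 4: S rot1 at col 2 lands with bottom-row=7; cleared 0 line(s) (total 0); column heights now [0 6 10 9 0], max=10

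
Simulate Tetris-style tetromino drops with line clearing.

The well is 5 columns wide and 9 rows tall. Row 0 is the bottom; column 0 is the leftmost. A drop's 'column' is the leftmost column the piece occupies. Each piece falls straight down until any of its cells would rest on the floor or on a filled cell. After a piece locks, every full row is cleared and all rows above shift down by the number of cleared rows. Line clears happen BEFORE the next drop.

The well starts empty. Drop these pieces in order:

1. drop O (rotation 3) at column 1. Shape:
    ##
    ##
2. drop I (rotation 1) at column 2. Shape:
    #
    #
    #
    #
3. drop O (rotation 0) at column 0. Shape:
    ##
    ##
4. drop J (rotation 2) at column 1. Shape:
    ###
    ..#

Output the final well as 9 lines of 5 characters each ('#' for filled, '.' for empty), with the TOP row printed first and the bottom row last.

Drop 1: O rot3 at col 1 lands with bottom-row=0; cleared 0 line(s) (total 0); column heights now [0 2 2 0 0], max=2
Drop 2: I rot1 at col 2 lands with bottom-row=2; cleared 0 line(s) (total 0); column heights now [0 2 6 0 0], max=6
Drop 3: O rot0 at col 0 lands with bottom-row=2; cleared 0 line(s) (total 0); column heights now [4 4 6 0 0], max=6
Drop 4: J rot2 at col 1 lands with bottom-row=5; cleared 0 line(s) (total 0); column heights now [4 7 7 7 0], max=7

Answer: .....
.....
.###.
..##.
..#..
###..
###..
.##..
.##..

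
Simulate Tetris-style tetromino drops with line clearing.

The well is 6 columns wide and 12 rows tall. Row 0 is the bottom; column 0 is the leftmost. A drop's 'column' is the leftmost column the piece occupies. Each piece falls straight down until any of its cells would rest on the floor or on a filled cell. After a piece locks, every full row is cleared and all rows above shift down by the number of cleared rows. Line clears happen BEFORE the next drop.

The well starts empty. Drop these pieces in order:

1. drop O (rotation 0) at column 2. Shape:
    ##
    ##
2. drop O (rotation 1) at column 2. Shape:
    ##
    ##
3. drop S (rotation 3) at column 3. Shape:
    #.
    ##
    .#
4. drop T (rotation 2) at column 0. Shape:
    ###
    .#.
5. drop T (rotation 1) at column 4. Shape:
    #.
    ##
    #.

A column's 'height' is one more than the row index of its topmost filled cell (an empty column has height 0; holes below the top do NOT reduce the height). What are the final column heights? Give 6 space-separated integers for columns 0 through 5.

Answer: 5 5 5 6 8 7

Derivation:
Drop 1: O rot0 at col 2 lands with bottom-row=0; cleared 0 line(s) (total 0); column heights now [0 0 2 2 0 0], max=2
Drop 2: O rot1 at col 2 lands with bottom-row=2; cleared 0 line(s) (total 0); column heights now [0 0 4 4 0 0], max=4
Drop 3: S rot3 at col 3 lands with bottom-row=3; cleared 0 line(s) (total 0); column heights now [0 0 4 6 5 0], max=6
Drop 4: T rot2 at col 0 lands with bottom-row=3; cleared 0 line(s) (total 0); column heights now [5 5 5 6 5 0], max=6
Drop 5: T rot1 at col 4 lands with bottom-row=5; cleared 0 line(s) (total 0); column heights now [5 5 5 6 8 7], max=8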